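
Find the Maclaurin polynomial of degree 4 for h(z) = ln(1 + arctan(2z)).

Substitute the inner expansion into the outer series and collect powers.

4*z^4/3 - 2*z^2 + 2*z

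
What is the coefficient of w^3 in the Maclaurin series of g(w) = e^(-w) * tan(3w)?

Multiply the two series term by term and collect like powers.
g(0) = 0
g′(0) = 3
g′′(0) = -6
g′′′(0) = 63
So c_3 = g′′′(0)/3! = 21/2.

21/2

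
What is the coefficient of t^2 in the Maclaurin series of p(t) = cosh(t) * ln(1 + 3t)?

Multiply the two series term by term and collect like powers.

-9/2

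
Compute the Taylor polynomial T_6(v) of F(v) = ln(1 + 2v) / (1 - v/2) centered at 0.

Multiply the two series term by term and collect like powers.
[v^0] = 0;  [v^1] = 2;  [v^2] = -1;  [v^3] = 13/6;  [v^4] = -35/12;  [v^5] = 593/120;  [v^6] = -1967/240.

-1967*v^6/240 + 593*v^5/120 - 35*v^4/12 + 13*v^3/6 - v^2 + 2*v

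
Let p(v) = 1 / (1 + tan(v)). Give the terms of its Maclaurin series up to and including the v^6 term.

122*v^6/45 - 32*v^5/15 + 5*v^4/3 - 4*v^3/3 + v^2 - v + 1

Expand as Σ (-1)^k u^k with u equal to the inner function's series.
p(0) = 1
p′(0) = -1
p′′(0) = 2
p′′′(0) = -8
p^(4)(0) = 40
p^(5)(0) = -256
p^(6)(0) = 1952
Then c_k = p^(k)(0)/k! gives each Taylor coefficient.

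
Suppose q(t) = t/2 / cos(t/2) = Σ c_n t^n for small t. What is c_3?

1/16

Invert the denominator's series and multiply.
q(0) = 0
q′(0) = 1/2
q′′(0) = 0
q′′′(0) = 3/8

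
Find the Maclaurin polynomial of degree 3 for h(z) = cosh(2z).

2*z^2 + 1

h(0) = 1
h′(0) = 0
h′′(0) = 4
h′′′(0) = 0
Then c_k = h^(k)(0)/k! gives each Taylor coefficient.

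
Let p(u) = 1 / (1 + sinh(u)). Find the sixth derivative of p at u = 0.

Expand as Σ (-1)^k u^k with u equal to the inner function's series.
From the series, [u^6] p = 77/45; multiply by 6! = 720 to get 1232.

1232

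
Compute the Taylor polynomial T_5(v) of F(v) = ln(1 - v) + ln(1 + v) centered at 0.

-v^4/2 - v^2

Combine the two series term by term.
F(0) = 0
F′(0) = 0
F′′(0) = -2
F′′′(0) = 0
F^(4)(0) = -12
F^(5)(0) = 0
Then c_k = F^(k)(0)/k! gives each Taylor coefficient.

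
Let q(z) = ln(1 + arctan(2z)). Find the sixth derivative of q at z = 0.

-4096

Let u equal the inner series; expand the outer function in u and truncate.
The coefficient of z^6 in the expansion is -256/45, so q^(6)(0) = 6! * (-256/45) = -4096.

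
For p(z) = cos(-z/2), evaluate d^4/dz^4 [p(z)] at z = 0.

The coefficient of z^4 in the expansion is 1/384, so p^(4)(0) = 4! * (1/384) = 1/16.

1/16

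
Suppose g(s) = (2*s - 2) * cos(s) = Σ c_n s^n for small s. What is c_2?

Shift and add copies of the series according to the polynomial's terms.
g(0) = -2
g′(0) = 2
g′′(0) = 2
So c_2 = g′′(0)/2! = 1.

1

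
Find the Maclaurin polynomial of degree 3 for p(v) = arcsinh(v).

Use the known series and substitute for the argument.
p(0) = 0
p′(0) = 1
p′′(0) = 0
p′′′(0) = -1

-v^3/6 + v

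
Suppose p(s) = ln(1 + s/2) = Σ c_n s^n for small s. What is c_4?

-1/64

p(0) = 0
p′(0) = 1/2
p′′(0) = -1/4
p′′′(0) = 1/4
p^(4)(0) = -3/8
So c_4 = p^(4)(0)/4! = -1/64.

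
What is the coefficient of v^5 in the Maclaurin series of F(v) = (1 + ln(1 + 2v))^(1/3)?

44296/3645

Plug the Maclaurin series of the inner function into that of the outer and collect terms.
F(0) = 1
F′(0) = 2/3
F′′(0) = -20/9
F′′′(0) = 368/27
F^(4)(0) = -9920/81
F^(5)(0) = 354368/243
The Taylor polynomial is Σ F^(k)(0)/k! · v^k.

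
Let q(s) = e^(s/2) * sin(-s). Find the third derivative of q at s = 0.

1/4

Take the Cauchy product of the two expansions.
The coefficient of s^3 in the expansion is 1/24, so q′′′(0) = 3! * (1/24) = 1/4.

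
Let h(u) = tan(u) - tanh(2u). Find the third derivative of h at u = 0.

Combine the two series term by term.
From the series, [u^3] h = 3; multiply by 3! = 6 to get 18.

18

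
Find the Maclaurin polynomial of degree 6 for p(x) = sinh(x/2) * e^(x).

91*x^6/11520 + 121*x^5/3840 + 5*x^4/48 + 13*x^3/48 + x^2/2 + x/2

Expand each factor separately, then convolve coefficients.
p(0) = 0
p′(0) = 1/2
p′′(0) = 1
p′′′(0) = 13/8
p^(4)(0) = 5/2
p^(5)(0) = 121/32
p^(6)(0) = 91/16
The Taylor polynomial is Σ p^(k)(0)/k! · x^k.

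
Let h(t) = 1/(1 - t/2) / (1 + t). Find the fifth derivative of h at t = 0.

Take the Cauchy product of the two expansions.
The coefficient of t^5 in the expansion is -21/32, so h^(5)(0) = 5! * (-21/32) = -315/4.

-315/4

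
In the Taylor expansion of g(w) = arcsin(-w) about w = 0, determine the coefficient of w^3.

[w^0] = 0;  [w^1] = -1;  [w^2] = 0;  [w^3] = -1/6.

-1/6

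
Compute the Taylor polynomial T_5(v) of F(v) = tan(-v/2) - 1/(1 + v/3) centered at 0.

Expand each term separately and add.
F(0) = -1
F′(0) = -1/6
F′′(0) = -2/9
F′′′(0) = -1/36
F^(4)(0) = -8/27
F^(5)(0) = -1/162
Then c_k = F^(k)(0)/k! gives each Taylor coefficient.

-v^5/19440 - v^4/81 - v^3/216 - v^2/9 - v/6 - 1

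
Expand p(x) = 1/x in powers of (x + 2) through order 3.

-(x + 2)^3/16 - (x + 2)^2/8 - (x + 2)/4 - 1/2

p(-2) = -1/2
p′(-2) = -1/4
p′′(-2) = -1/4
p′′′(-2) = -3/8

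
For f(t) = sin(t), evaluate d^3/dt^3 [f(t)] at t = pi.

From the series, [(t - pi)^3] f = 1/6; multiply by 3! = 6 to get 1.

1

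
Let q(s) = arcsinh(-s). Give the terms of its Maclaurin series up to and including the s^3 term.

q(0) = 0
q′(0) = -1
q′′(0) = 0
q′′′(0) = 1
Then c_k = q^(k)(0)/k! gives each Taylor coefficient.

s^3/6 - s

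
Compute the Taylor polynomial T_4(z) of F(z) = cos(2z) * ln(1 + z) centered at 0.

Expand each factor separately, then convolve coefficients.

3*z^4/4 - 5*z^3/3 - z^2/2 + z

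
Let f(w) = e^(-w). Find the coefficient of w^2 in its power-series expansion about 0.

Use the known series and substitute for the argument.
f(0) = 1
f′(0) = -1
f′′(0) = 1

1/2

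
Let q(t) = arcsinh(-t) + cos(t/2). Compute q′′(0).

-1/4

Combine the two series term by term.
The coefficient of t^2 in the expansion is -1/8, so q′′(0) = 2! * (-1/8) = -1/4.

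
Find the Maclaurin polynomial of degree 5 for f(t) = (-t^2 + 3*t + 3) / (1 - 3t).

945*t^5 + 315*t^4 + 105*t^3 + 35*t^2 + 12*t + 3

Shift and add copies of the series according to the polynomial's terms.
[t^0] = 3;  [t^1] = 12;  [t^2] = 35;  [t^3] = 105;  [t^4] = 315;  [t^5] = 945.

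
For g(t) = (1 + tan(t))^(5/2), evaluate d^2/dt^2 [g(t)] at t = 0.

Plug the Maclaurin series of the inner function into that of the outer and collect terms.
The coefficient of t^2 in the expansion is 15/8, so g′′(0) = 2! * (15/8) = 15/4.

15/4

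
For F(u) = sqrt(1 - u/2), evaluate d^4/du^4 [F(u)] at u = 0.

Differentiate repeatedly and evaluate at the center.
From the series, [u^4] F = -5/2048; multiply by 4! = 24 to get -15/256.

-15/256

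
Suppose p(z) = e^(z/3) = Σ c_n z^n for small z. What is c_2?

1/18

Use the known series and substitute for the argument.
p(0) = 1
p′(0) = 1/3
p′′(0) = 1/9
So c_2 = p′′(0)/2! = 1/18.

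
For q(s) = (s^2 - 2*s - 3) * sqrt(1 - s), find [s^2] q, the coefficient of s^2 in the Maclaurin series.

Shift and add copies of the series according to the polynomial's terms.
q(0) = -3
q′(0) = -1/2
q′′(0) = 19/4

19/8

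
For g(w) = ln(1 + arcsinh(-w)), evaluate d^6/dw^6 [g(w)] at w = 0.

Plug the Maclaurin series of the inner function into that of the outer and collect terms.
The coefficient of w^6 in the expansion is -4/45, so g^(6)(0) = 6! * (-4/45) = -64.

-64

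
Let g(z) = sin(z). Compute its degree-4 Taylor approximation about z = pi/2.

(z - pi/2)^4/24 - (z - pi/2)^2/2 + 1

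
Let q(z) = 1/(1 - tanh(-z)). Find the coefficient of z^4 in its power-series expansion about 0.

Plug the Maclaurin series of the inner function into that of the outer and collect terms.
q(0) = 1
q′(0) = -1
q′′(0) = 2
q′′′(0) = -4
q^(4)(0) = 8
So c_4 = q^(4)(0)/4! = 1/3.

1/3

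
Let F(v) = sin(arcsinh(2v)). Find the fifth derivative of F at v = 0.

640

Plug the Maclaurin series of the inner function into that of the outer and collect terms.
The coefficient of v^5 in the expansion is 16/3, so F^(5)(0) = 5! * (16/3) = 640.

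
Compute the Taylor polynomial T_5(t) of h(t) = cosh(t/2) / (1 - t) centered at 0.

433*t^5/384 + 433*t^4/384 + 9*t^3/8 + 9*t^2/8 + t + 1

Take the Cauchy product of the two expansions.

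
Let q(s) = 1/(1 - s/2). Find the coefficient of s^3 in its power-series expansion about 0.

Differentiate repeatedly and evaluate at the center.
[s^0] = 1;  [s^1] = 1/2;  [s^2] = 1/4;  [s^3] = 1/8.
So c_3 = q′′′(0)/3! = 1/8.

1/8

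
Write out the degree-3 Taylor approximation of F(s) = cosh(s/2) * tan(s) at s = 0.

Multiply the two series term by term and collect like powers.
F(0) = 0
F′(0) = 1
F′′(0) = 0
F′′′(0) = 11/4
The Taylor polynomial is Σ F^(k)(0)/k! · s^k.

11*s^3/24 + s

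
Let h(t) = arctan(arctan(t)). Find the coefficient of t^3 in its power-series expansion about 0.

-2/3

Let u equal the inner series; expand the outer function in u and truncate.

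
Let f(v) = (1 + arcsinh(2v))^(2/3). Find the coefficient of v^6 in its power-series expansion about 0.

-30272/32805

Substitute the inner expansion into the outer series and collect powers.
f(0) = 1
f′(0) = 4/3
f′′(0) = -8/9
f′′′(0) = -80/27
f^(4)(0) = 256/81
f^(5)(0) = 350*14^(71/174)*3^(34/87)*5^(2/3)/27
f^(6)(0) = -484352/729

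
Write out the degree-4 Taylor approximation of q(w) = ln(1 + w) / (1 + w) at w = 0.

Multiply the two series term by term and collect like powers.
q(0) = 0
q′(0) = 1
q′′(0) = -3
q′′′(0) = 11
q^(4)(0) = -50
Then c_k = q^(k)(0)/k! gives each Taylor coefficient.

-25*w^4/12 + 11*w^3/6 - 3*w^2/2 + w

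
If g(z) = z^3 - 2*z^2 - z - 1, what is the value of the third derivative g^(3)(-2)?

From the series, [(z + 2)^3] g = 1; multiply by 3! = 6 to get 6.

6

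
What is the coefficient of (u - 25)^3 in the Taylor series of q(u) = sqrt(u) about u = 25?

1/50000

Apply the Taylor formula c_k = f^(k)(a)/k!.
q(25) = 5
q′(25) = 1/10
q′′(25) = -1/500
q′′′(25) = 3/25000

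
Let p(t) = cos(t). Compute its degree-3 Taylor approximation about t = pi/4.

sqrt(2)*(t - pi/4)^3/12 - sqrt(2)*(t - pi/4)^2/4 - sqrt(2)*(t - pi/4)/2 + sqrt(2)/2

p(pi/4) = sqrt(2)/2
p′(pi/4) = -sqrt(2)/2
p′′(pi/4) = -sqrt(2)/2
p′′′(pi/4) = sqrt(2)/2
The Taylor polynomial is Σ p^(k)(pi/4)/k! · (t - pi/4)^k.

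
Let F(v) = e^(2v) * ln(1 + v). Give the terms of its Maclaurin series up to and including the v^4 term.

3*v^4/4 + 4*v^3/3 + 3*v^2/2 + v

Write out both Maclaurin series and multiply, keeping only the needed powers.
F(0) = 0
F′(0) = 1
F′′(0) = 3
F′′′(0) = 8
F^(4)(0) = 18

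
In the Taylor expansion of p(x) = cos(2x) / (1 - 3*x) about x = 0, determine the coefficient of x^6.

Multiply the numerator's expansion by the denominator's geometric series.

25781/45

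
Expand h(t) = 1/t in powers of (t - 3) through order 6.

(t - 3)^6/2187 - (t - 3)^5/729 + (t - 3)^4/243 - (t - 3)^3/81 + (t - 3)^2/27 - (t - 3)/9 + 1/3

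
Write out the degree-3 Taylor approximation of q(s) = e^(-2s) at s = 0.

Use the known series and substitute for the argument.
q(0) = 1
q′(0) = -2
q′′(0) = 4
q′′′(0) = -8
Dividing each by k! gives the coefficients c_0, ..., c_3.

-4*s^3/3 + 2*s^2 - 2*s + 1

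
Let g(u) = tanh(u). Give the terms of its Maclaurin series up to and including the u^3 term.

-u^3/3 + u

Compute the successive derivatives at the expansion point and divide by k!.
[u^0] = 0;  [u^1] = 1;  [u^2] = 0;  [u^3] = -1/3.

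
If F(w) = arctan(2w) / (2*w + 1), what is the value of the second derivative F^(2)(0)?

Multiply the numerator's expansion by the denominator's geometric series.
The coefficient of w^2 in the expansion is -4, so F′′(0) = 2! * (-4) = -8.

-8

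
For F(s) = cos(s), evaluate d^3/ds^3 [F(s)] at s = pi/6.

1/2

Compute the successive derivatives at the expansion point and divide by k!.
The coefficient of (s - pi/6)^3 in the expansion is 1/12, so F′′′(pi/6) = 3! * (1/12) = 1/2.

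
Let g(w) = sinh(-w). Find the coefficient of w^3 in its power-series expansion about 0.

g(0) = 0
g′(0) = -1
g′′(0) = 0
g′′′(0) = -1
So c_3 = g′′′(0)/3! = -1/6.

-1/6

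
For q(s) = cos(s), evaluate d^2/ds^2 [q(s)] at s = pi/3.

The coefficient of (s - pi/3)^2 in the expansion is -1/4, so q′′(pi/3) = 2! * (-1/4) = -1/2.

-1/2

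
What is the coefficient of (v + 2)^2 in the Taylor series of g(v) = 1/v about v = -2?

g(-2) = -1/2
g′(-2) = -1/4
g′′(-2) = -1/4
So c_2 = g′′(-2)/2! = -1/8.

-1/8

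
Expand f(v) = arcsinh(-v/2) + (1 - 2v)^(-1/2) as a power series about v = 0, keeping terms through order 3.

121*v^3/48 + 3*v^2/2 + v/2 + 1

Expand each term separately and add.
f(0) = 1
f′(0) = 1/2
f′′(0) = 3
f′′′(0) = 121/8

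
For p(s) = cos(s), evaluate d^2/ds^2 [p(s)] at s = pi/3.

The coefficient of (s - pi/3)^2 in the expansion is -1/4, so p′′(pi/3) = 2! * (-1/4) = -1/2.

-1/2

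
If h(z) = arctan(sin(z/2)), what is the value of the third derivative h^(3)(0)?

Let u equal the inner series; expand the outer function in u and truncate.
The coefficient of z^3 in the expansion is -1/16, so h′′′(0) = 3! * (-1/16) = -3/8.

-3/8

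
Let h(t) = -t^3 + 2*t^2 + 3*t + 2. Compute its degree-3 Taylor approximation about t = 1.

-(t - 1)^3 - (t - 1)^2 + 4*(t - 1) + 6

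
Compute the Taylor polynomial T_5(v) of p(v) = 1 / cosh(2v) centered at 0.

10*v^4/3 - 2*v^2 + 1

Divide the numerator series by the denominator series (power-series long division).
p(0) = 1
p′(0) = 0
p′′(0) = -4
p′′′(0) = 0
p^(4)(0) = 80
p^(5)(0) = 0
Dividing each by k! gives the coefficients c_0, ..., c_5.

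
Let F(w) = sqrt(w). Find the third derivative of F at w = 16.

From the series, [(w - 16)^3] F = 1/16384; multiply by 3! = 6 to get 3/8192.

3/8192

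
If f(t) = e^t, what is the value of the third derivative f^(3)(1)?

Apply the Taylor formula c_k = f^(k)(a)/k!.
From the series, [(t - 1)^3] f = e/6; multiply by 3! = 6 to get e.

e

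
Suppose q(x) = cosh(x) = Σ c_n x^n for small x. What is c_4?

q(0) = 1
q′(0) = 0
q′′(0) = 1
q′′′(0) = 0
q^(4)(0) = 1
So c_4 = q^(4)(0)/4! = 1/24.

1/24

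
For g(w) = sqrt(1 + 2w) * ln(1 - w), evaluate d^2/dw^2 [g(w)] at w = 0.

Multiply the two series term by term and collect like powers.
From the series, [w^2] g = -3/2; multiply by 2! = 2 to get -3.

-3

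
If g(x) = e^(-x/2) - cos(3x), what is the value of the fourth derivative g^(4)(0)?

Combine the two series term by term.
The coefficient of x^4 in the expansion is -1295/384, so g^(4)(0) = 4! * (-1295/384) = -1295/16.

-1295/16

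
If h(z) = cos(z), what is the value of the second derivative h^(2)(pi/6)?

-sqrt(3)/2

Compute the successive derivatives at the expansion point and divide by k!.
The coefficient of (z - pi/6)^2 in the expansion is -sqrt(3)/4, so h′′(pi/6) = 2! * (-sqrt(3)/4) = -sqrt(3)/2.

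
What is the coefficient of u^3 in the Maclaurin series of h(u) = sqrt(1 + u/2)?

1/128

Differentiate repeatedly and evaluate at the center.
h(0) = 1
h′(0) = 1/4
h′′(0) = -1/16
h′′′(0) = 3/64
Dividing each by k! gives the coefficients c_0, ..., c_3.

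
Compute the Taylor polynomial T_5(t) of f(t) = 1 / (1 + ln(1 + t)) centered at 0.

-347*t^5/60 + 11*t^4/3 - 7*t^3/3 + 3*t^2/2 - t + 1

Expand as Σ (-1)^k u^k with u equal to the inner function's series.
[t^0] = 1;  [t^1] = -1;  [t^2] = 3/2;  [t^3] = -7/3;  [t^4] = 11/3;  [t^5] = -347/60.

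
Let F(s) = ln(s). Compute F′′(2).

-1/4

The coefficient of (s - 2)^2 in the expansion is -1/8, so F′′(2) = 2! * (-1/8) = -1/4.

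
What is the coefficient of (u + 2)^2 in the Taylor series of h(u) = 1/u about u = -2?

c_2 = h′′(-2)/2! = -1/8.

-1/8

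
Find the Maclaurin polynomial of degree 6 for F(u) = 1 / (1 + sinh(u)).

77*u^6/45 - 181*u^5/120 + 4*u^4/3 - 7*u^3/6 + u^2 - u + 1

Use the geometric series for the reciprocal, then substitute.
[u^0] = 1;  [u^1] = -1;  [u^2] = 1;  [u^3] = -7/6;  [u^4] = 4/3;  [u^5] = -181/120;  [u^6] = 77/45.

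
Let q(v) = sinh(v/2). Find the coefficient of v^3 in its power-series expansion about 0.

1/48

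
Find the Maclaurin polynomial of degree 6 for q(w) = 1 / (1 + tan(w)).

122*w^6/45 - 32*w^5/15 + 5*w^4/3 - 4*w^3/3 + w^2 - w + 1

Use the geometric series for the reciprocal, then substitute.
q(0) = 1
q′(0) = -1
q′′(0) = 2
q′′′(0) = -8
q^(4)(0) = 40
q^(5)(0) = -256
q^(6)(0) = 1952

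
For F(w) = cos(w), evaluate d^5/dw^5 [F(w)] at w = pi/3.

-sqrt(3)/2

The coefficient of (w - pi/3)^5 in the expansion is -sqrt(3)/240, so F^(5)(pi/3) = 5! * (-sqrt(3)/240) = -sqrt(3)/2.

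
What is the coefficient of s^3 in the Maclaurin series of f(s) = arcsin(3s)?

9/2

Use the known series and substitute for the argument.
f(0) = 0
f′(0) = 3
f′′(0) = 0
f′′′(0) = 27
So c_3 = f′′′(0)/3! = 9/2.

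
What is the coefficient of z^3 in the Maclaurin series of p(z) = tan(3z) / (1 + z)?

Write out both Maclaurin series and multiply, keeping only the needed powers.
[z^0] = 0;  [z^1] = 3;  [z^2] = -3;  [z^3] = 12.

12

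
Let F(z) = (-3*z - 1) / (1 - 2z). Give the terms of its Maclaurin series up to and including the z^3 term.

Multiply each power in the prefactor through the base expansion.
F(0) = -1
F′(0) = -5
F′′(0) = -20
F′′′(0) = -120

-20*z^3 - 10*z^2 - 5*z - 1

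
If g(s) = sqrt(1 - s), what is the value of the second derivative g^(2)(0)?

-1/4

Differentiate repeatedly and evaluate at the center.
From the series, [s^2] g = -1/8; multiply by 2! = 2 to get -1/4.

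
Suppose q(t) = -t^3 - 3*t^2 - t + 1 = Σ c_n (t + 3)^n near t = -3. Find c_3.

-1

c_3 = q′′′(-3)/3! = -1.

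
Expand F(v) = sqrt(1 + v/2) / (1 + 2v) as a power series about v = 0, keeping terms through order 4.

28379*v^4/2048 - 887*v^3/128 + 111*v^2/32 - 7*v/4 + 1

Multiply the two series term by term and collect like powers.
F(0) = 1
F′(0) = -7/4
F′′(0) = 111/16
F′′′(0) = -2661/64
F^(4)(0) = 85137/256
Dividing each by k! gives the coefficients c_0, ..., c_4.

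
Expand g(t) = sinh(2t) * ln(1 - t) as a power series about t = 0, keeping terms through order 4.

-2*t^4 - t^3 - 2*t^2

Multiply the two series term by term and collect like powers.
g(0) = 0
g′(0) = 0
g′′(0) = -4
g′′′(0) = -6
g^(4)(0) = -48
Dividing each by k! gives the coefficients c_0, ..., c_4.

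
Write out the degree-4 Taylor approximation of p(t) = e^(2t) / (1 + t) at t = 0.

Multiply the two series term by term and collect like powers.
p(0) = 1
p′(0) = 1
p′′(0) = 2
p′′′(0) = 2
p^(4)(0) = 8
Dividing each by k! gives the coefficients c_0, ..., c_4.

t^4/3 + t^3/3 + t^2 + t + 1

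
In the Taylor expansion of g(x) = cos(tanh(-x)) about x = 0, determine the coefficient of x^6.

Compose series: expand the inner function first, then feed it into the outer expansion.
g(0) = 1
g′(0) = 0
g′′(0) = -1
g′′′(0) = 0
g^(4)(0) = 9
g^(5)(0) = 0
g^(6)(0) = -177
So c_6 = g^(6)(0)/6! = -59/240.

-59/240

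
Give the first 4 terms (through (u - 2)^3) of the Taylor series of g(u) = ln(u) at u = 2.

(u - 2)^3/24 - (u - 2)^2/8 + (u - 2)/2 + ln(2)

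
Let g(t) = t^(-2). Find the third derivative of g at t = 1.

-24

The coefficient of (t - 1)^3 in the expansion is -4, so g′′′(1) = 3! * (-4) = -24.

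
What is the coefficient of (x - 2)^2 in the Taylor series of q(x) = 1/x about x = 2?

1/8

q(2) = 1/2
q′(2) = -1/4
q′′(2) = 1/4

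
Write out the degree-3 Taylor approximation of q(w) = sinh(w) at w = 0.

Apply the Taylor formula c_k = f^(k)(a)/k!.

w^3/6 + w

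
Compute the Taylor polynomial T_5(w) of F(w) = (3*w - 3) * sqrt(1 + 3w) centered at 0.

-7533*w^5/256 + 1863*w^4/128 - 135*w^3/16 + 63*w^2/8 - 3*w/2 - 3

Shift and add copies of the series according to the polynomial's terms.
[w^0] = -3;  [w^1] = -3/2;  [w^2] = 63/8;  [w^3] = -135/16;  [w^4] = 1863/128;  [w^5] = -7533/256.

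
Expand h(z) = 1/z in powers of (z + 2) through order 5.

[(z + 2)^0] = -1/2;  [(z + 2)^1] = -1/4;  [(z + 2)^2] = -1/8;  [(z + 2)^3] = -1/16;  [(z + 2)^4] = -1/32;  [(z + 2)^5] = -1/64.

-(z + 2)^5/64 - (z + 2)^4/32 - (z + 2)^3/16 - (z + 2)^2/8 - (z + 2)/4 - 1/2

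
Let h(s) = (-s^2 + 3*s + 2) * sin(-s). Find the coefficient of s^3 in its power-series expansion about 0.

4/3

Shift and add copies of the series according to the polynomial's terms.
h(0) = 0
h′(0) = -2
h′′(0) = -6
h′′′(0) = 8
So c_3 = h′′′(0)/3! = 4/3.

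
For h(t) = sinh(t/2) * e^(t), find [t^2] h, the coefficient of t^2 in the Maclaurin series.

Expand each factor separately, then convolve coefficients.
h(0) = 0
h′(0) = 1/2
h′′(0) = 1
So c_2 = h′′(0)/2! = 1/2.

1/2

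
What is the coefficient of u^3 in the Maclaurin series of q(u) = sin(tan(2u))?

Compose series: expand the inner function first, then feed it into the outer expansion.

4/3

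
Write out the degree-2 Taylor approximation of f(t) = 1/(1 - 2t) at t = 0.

4*t^2 + 2*t + 1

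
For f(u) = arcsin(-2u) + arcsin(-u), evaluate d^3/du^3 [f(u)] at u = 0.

-9

Combine the two series term by term.
The coefficient of u^3 in the expansion is -3/2, so f′′′(0) = 3! * (-3/2) = -9.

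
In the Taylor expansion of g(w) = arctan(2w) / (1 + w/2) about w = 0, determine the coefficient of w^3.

Expand each factor separately, then convolve coefficients.

-13/6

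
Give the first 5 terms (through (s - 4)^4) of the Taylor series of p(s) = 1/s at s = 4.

Use the known series and substitute for the argument.
p(4) = 1/4
p′(4) = -1/16
p′′(4) = 1/32
p′′′(4) = -3/128
p^(4)(4) = 3/128
Dividing each by k! gives the coefficients c_0, ..., c_4.

(s - 4)^4/1024 - (s - 4)^3/256 + (s - 4)^2/64 - (s - 4)/16 + 1/4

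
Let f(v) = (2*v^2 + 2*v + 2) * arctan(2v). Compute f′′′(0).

-8

Shift and add copies of the series according to the polynomial's terms.
From the series, [v^3] f = -4/3; multiply by 3! = 6 to get -8.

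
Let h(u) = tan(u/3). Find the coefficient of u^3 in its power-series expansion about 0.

1/81

[u^0] = 0;  [u^1] = 1/3;  [u^2] = 0;  [u^3] = 1/81.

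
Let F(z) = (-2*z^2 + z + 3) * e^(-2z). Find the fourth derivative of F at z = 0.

Shift and add copies of the series according to the polynomial's terms.
The coefficient of z^4 in the expansion is -10/3, so F^(4)(0) = 4! * (-10/3) = -80.

-80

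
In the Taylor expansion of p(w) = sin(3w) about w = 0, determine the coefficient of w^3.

c_3 = p′′′(0)/3! = -9/2.

-9/2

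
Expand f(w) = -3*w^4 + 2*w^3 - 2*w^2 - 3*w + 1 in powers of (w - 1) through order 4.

Use the known series and substitute for the argument.
f(1) = -5
f′(1) = -13
f′′(1) = -28
f′′′(1) = -60
f^(4)(1) = -72

-3*(w - 1)^4 - 10*(w - 1)^3 - 14*(w - 1)^2 - 13*(w - 1) - 5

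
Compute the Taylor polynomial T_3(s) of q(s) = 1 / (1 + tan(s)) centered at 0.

-4*s^3/3 + s^2 - s + 1

Use the geometric series for the reciprocal, then substitute.
q(0) = 1
q′(0) = -1
q′′(0) = 2
q′′′(0) = -8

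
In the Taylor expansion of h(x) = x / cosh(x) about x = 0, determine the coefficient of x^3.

-1/2

Invert the denominator's series and multiply.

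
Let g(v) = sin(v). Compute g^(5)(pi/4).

sqrt(2)/2

The coefficient of (v - pi/4)^5 in the expansion is sqrt(2)/240, so g^(5)(pi/4) = 5! * (sqrt(2)/240) = sqrt(2)/2.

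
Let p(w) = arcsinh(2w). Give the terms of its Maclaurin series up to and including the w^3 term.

[w^0] = 0;  [w^1] = 2;  [w^2] = 0;  [w^3] = -4/3.

-4*w^3/3 + 2*w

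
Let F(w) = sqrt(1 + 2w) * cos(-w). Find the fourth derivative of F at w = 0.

Expand each factor separately, then convolve coefficients.
The coefficient of w^4 in the expansion is -1/3, so F^(4)(0) = 4! * (-1/3) = -8.

-8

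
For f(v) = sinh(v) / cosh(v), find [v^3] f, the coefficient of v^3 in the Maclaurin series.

Invert the denominator's series and multiply.
f(0) = 0
f′(0) = 1
f′′(0) = 0
f′′′(0) = -2
Dividing each by k! gives the coefficients c_0, ..., c_3.

-1/3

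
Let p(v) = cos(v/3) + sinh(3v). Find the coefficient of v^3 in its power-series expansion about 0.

9/2

Combine the two series term by term.
p(0) = 1
p′(0) = 3
p′′(0) = -1/9
p′′′(0) = 27
Dividing each by k! gives the coefficients c_0, ..., c_3.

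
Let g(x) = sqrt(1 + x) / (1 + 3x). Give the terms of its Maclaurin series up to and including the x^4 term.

Expand each factor separately, then convolve coefficients.
g(0) = 1
g′(0) = -5/2
g′′(0) = 59/4
g′′′(0) = -1059/8
g^(4)(0) = 25401/16
Dividing each by k! gives the coefficients c_0, ..., c_4.

8467*x^4/128 - 353*x^3/16 + 59*x^2/8 - 5*x/2 + 1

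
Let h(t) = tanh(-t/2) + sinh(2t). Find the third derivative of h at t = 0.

33/4

Add the two expansions coefficient-wise.
The coefficient of t^3 in the expansion is 11/8, so h′′′(0) = 3! * (11/8) = 33/4.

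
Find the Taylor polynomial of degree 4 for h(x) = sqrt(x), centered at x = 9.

-5*(x - 9)^4/279936 + (x - 9)^3/3888 - (x - 9)^2/216 + (x - 9)/6 + 3

[(x - 9)^0] = 3;  [(x - 9)^1] = 1/6;  [(x - 9)^2] = -1/216;  [(x - 9)^3] = 1/3888;  [(x - 9)^4] = -5/279936.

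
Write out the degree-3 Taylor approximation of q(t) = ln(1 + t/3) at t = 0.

t^3/81 - t^2/18 + t/3

Use the known series and substitute for the argument.
q(0) = 0
q′(0) = 1/3
q′′(0) = -1/9
q′′′(0) = 2/27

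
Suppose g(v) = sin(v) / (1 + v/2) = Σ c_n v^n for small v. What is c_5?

7/240

Multiply the two series term by term and collect like powers.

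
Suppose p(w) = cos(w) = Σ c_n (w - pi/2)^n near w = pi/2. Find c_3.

[(w - pi/2)^0] = 0;  [(w - pi/2)^1] = -1;  [(w - pi/2)^2] = 0;  [(w - pi/2)^3] = 1/6.
So c_3 = p′′′(pi/2)/3! = 1/6.

1/6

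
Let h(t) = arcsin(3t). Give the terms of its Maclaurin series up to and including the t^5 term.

729*t^5/40 + 9*t^3/2 + 3*t

Use the known series and substitute for the argument.
h(0) = 0
h′(0) = 3
h′′(0) = 0
h′′′(0) = 27
h^(4)(0) = 0
h^(5)(0) = 2187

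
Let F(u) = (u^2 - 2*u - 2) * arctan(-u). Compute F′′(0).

4

Shift and add copies of the series according to the polynomial's terms.
The coefficient of u^2 in the expansion is 2, so F′′(0) = 2! * (2) = 4.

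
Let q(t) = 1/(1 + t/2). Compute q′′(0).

From the series, [t^2] q = 1/4; multiply by 2! = 2 to get 1/2.

1/2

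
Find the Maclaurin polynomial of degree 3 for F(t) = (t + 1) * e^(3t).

9*t^3 + 15*t^2/2 + 4*t + 1

Multiply each power in the prefactor through the base expansion.
[t^0] = 1;  [t^1] = 4;  [t^2] = 15/2;  [t^3] = 9.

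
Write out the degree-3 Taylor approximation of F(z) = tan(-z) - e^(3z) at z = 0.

-29*z^3/6 - 9*z^2/2 - 4*z - 1

Combine the two series term by term.
F(0) = -1
F′(0) = -4
F′′(0) = -9
F′′′(0) = -29
The Taylor polynomial is Σ F^(k)(0)/k! · z^k.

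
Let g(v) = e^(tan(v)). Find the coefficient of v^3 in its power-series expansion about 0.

Let u equal the inner series; expand the outer function in u and truncate.
So c_3 = g′′′(0)/3! = 1/2.

1/2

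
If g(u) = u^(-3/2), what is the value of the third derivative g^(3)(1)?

-105/8

The coefficient of (u - 1)^3 in the expansion is -35/16, so g′′′(1) = 3! * (-35/16) = -105/8.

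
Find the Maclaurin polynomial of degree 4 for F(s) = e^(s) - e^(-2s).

Combine the two series term by term.
F(0) = 0
F′(0) = 3
F′′(0) = -3
F′′′(0) = 9
F^(4)(0) = -15

-5*s^4/8 + 3*s^3/2 - 3*s^2/2 + 3*s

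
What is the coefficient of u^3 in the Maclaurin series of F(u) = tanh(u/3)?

-1/81

Compute the successive derivatives at the expansion point and divide by k!.
F(0) = 0
F′(0) = 1/3
F′′(0) = 0
F′′′(0) = -2/27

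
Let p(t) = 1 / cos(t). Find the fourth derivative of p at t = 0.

Divide the numerator series by the denominator series (power-series long division).
From the series, [t^4] p = 5/24; multiply by 4! = 24 to get 5.

5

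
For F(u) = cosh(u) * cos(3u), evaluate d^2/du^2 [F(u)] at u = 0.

-8

Write out both Maclaurin series and multiply, keeping only the needed powers.
From the series, [u^2] F = -4; multiply by 2! = 2 to get -8.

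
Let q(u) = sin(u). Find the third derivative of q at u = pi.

1

The coefficient of (u - pi)^3 in the expansion is 1/6, so q′′′(pi) = 3! * (1/6) = 1.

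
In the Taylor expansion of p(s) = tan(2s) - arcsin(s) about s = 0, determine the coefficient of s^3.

5/2

Combine the two series term by term.
p(0) = 0
p′(0) = 1
p′′(0) = 0
p′′′(0) = 15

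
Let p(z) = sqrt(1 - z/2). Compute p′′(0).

-1/16

Compute the successive derivatives at the expansion point and divide by k!.
From the series, [z^2] p = -1/32; multiply by 2! = 2 to get -1/16.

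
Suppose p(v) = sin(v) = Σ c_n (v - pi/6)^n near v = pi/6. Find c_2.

[(v - pi/6)^0] = 1/2;  [(v - pi/6)^1] = sqrt(3)/2;  [(v - pi/6)^2] = -1/4.
So c_2 = p′′(pi/6)/2! = -1/4.

-1/4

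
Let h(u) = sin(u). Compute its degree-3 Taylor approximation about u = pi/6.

h(pi/6) = 1/2
h′(pi/6) = sqrt(3)/2
h′′(pi/6) = -1/2
h′′′(pi/6) = -sqrt(3)/2
The Taylor polynomial is Σ h^(k)(pi/6)/k! · (u - pi/6)^k.

-sqrt(3)*(u - pi/6)^3/12 - (u - pi/6)^2/4 + sqrt(3)*(u - pi/6)/2 + 1/2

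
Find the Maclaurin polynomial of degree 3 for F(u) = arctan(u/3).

-u^3/81 + u/3

F(0) = 0
F′(0) = 1/3
F′′(0) = 0
F′′′(0) = -2/27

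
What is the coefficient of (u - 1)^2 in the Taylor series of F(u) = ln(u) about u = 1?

-1/2

Compute the successive derivatives at the expansion point and divide by k!.
[(u - 1)^0] = 0;  [(u - 1)^1] = 1;  [(u - 1)^2] = -1/2.
So c_2 = F′′(1)/2! = -1/2.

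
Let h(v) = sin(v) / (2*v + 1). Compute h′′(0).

-4

Use 1/(1 - r) = Σ r^k on the denominator, then take the Cauchy product.
The coefficient of v^2 in the expansion is -2, so h′′(0) = 2! * (-2) = -4.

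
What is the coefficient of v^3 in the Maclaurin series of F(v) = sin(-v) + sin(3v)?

-13/3

Add the two expansions coefficient-wise.
F(0) = 0
F′(0) = 2
F′′(0) = 0
F′′′(0) = -26
The Taylor polynomial is Σ F^(k)(0)/k! · v^k.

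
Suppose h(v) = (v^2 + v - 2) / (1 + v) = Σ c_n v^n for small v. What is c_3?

2

Distribute the polynomial across the series and collect like powers.
h(0) = -2
h′(0) = 3
h′′(0) = -4
h′′′(0) = 12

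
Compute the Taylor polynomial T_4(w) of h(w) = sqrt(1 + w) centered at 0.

Compute the successive derivatives at the expansion point and divide by k!.
[w^0] = 1;  [w^1] = 1/2;  [w^2] = -1/8;  [w^3] = 1/16;  [w^4] = -5/128.

-5*w^4/128 + w^3/16 - w^2/8 + w/2 + 1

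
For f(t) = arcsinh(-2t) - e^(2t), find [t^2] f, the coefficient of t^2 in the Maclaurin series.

-2

Expand each term separately and add.
[t^0] = -1;  [t^1] = -4;  [t^2] = -2.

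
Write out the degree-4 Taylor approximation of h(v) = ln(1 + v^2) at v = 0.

-v^4/2 + v^2

[v^0] = 0;  [v^1] = 0;  [v^2] = 1;  [v^3] = 0;  [v^4] = -1/2.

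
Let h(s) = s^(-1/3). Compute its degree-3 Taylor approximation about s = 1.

h(1) = 1
h′(1) = -1/3
h′′(1) = 4/9
h′′′(1) = -28/27
The Taylor polynomial is Σ h^(k)(1)/k! · (s - 1)^k.

-14*(s - 1)^3/81 + 2*(s - 1)^2/9 - (s - 1)/3 + 1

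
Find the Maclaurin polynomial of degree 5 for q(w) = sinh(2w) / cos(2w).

48*w^5/5 + 16*w^3/3 + 2*w

Invert the denominator's series and multiply.
[w^0] = 0;  [w^1] = 2;  [w^2] = 0;  [w^3] = 16/3;  [w^4] = 0;  [w^5] = 48/5.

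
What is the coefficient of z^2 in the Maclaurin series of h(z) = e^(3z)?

Differentiate repeatedly and evaluate at the center.

9/2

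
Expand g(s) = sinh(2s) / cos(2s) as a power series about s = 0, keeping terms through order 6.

Write the quotient as an unknown series and match coefficients against numerator = denominator · series.
[s^0] = 0;  [s^1] = 2;  [s^2] = 0;  [s^3] = 16/3;  [s^4] = 0;  [s^5] = 48/5;  [s^6] = 0.

48*s^5/5 + 16*s^3/3 + 2*s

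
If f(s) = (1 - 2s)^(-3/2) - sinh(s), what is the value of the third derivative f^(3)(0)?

104

Add the two expansions coefficient-wise.
From the series, [s^3] f = 52/3; multiply by 3! = 6 to get 104.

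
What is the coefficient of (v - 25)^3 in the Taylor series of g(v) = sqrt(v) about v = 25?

g(25) = 5
g′(25) = 1/10
g′′(25) = -1/500
g′′′(25) = 3/25000
Then c_k = g^(k)(25)/k! gives each Taylor coefficient.

1/50000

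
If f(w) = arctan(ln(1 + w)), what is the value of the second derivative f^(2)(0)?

Let u equal the inner series; expand the outer function in u and truncate.
The coefficient of w^2 in the expansion is -1/2, so f′′(0) = 2! * (-1/2) = -1.

-1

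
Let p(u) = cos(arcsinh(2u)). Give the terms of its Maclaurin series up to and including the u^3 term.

Substitute the inner expansion into the outer series and collect powers.
p(0) = 1
p′(0) = 0
p′′(0) = -4
p′′′(0) = 0

1 - 2*u^2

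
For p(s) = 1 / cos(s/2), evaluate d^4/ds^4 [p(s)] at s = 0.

5/16

Invert the denominator's series and multiply.
The coefficient of s^4 in the expansion is 5/384, so p^(4)(0) = 4! * (5/384) = 5/16.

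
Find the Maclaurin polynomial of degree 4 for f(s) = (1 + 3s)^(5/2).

-405*s^4/128 + 135*s^3/16 + 135*s^2/8 + 15*s/2 + 1

Differentiate repeatedly and evaluate at the center.
f(0) = 1
f′(0) = 15/2
f′′(0) = 135/4
f′′′(0) = 405/8
f^(4)(0) = -1215/16
The Taylor polynomial is Σ f^(k)(0)/k! · s^k.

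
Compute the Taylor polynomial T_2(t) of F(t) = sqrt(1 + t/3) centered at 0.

-t^2/72 + t/6 + 1

Use the known series and substitute for the argument.
F(0) = 1
F′(0) = 1/6
F′′(0) = -1/36
Then c_k = F^(k)(0)/k! gives each Taylor coefficient.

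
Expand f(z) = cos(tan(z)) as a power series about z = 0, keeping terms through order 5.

-7*z^4/24 - z^2/2 + 1

Compose series: expand the inner function first, then feed it into the outer expansion.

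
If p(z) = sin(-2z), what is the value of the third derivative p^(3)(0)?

8

The coefficient of z^3 in the expansion is 4/3, so p′′′(0) = 3! * (4/3) = 8.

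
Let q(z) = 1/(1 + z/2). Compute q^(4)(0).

The coefficient of z^4 in the expansion is 1/16, so q^(4)(0) = 4! * (1/16) = 3/2.

3/2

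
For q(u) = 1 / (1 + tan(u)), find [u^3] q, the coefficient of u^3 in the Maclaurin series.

-4/3

Use the geometric series for the reciprocal, then substitute.
q(0) = 1
q′(0) = -1
q′′(0) = 2
q′′′(0) = -8
The Taylor polynomial is Σ q^(k)(0)/k! · u^k.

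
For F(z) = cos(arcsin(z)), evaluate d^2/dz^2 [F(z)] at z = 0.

-1

Plug the Maclaurin series of the inner function into that of the outer and collect terms.
The coefficient of z^2 in the expansion is -1/2, so F′′(0) = 2! * (-1/2) = -1.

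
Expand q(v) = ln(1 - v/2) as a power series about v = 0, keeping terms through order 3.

-v^3/24 - v^2/8 - v/2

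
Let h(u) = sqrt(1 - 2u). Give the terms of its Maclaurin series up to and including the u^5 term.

-7*u^5/8 - 5*u^4/8 - u^3/2 - u^2/2 - u + 1

h(0) = 1
h′(0) = -1
h′′(0) = -1
h′′′(0) = -3
h^(4)(0) = -15
h^(5)(0) = -105
The Taylor polynomial is Σ h^(k)(0)/k! · u^k.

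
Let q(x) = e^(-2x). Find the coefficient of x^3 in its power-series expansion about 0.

-4/3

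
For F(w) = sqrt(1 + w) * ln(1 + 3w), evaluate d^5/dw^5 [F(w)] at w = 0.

Write out both Maclaurin series and multiply, keeping only the needed powers.
From the series, [w^5] F = 23649/640; multiply by 5! = 120 to get 10000000*2^(55/62)*3^(13/62)*5^(11/62)*7^(33/62)/19683.

10000000*2^(55/62)*3^(13/62)*5^(11/62)*7^(33/62)/19683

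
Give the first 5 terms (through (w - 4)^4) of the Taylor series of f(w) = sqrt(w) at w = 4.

-5*(w - 4)^4/16384 + (w - 4)^3/512 - (w - 4)^2/64 + (w - 4)/4 + 2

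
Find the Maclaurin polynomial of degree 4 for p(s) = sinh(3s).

9*s^3/2 + 3*s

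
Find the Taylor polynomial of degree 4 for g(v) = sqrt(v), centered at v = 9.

-5*(v - 9)^4/279936 + (v - 9)^3/3888 - (v - 9)^2/216 + (v - 9)/6 + 3

Use the known series and substitute for the argument.
g(9) = 3
g′(9) = 1/6
g′′(9) = -1/108
g′′′(9) = 1/648
g^(4)(9) = -5/11664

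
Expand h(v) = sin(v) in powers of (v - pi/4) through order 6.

-sqrt(2)*(v - pi/4)^6/1440 + sqrt(2)*(v - pi/4)^5/240 + sqrt(2)*(v - pi/4)^4/48 - sqrt(2)*(v - pi/4)^3/12 - sqrt(2)*(v - pi/4)^2/4 + sqrt(2)*(v - pi/4)/2 + sqrt(2)/2

h(pi/4) = sqrt(2)/2
h′(pi/4) = sqrt(2)/2
h′′(pi/4) = -sqrt(2)/2
h′′′(pi/4) = -sqrt(2)/2
h^(4)(pi/4) = sqrt(2)/2
h^(5)(pi/4) = sqrt(2)/2
h^(6)(pi/4) = -sqrt(2)/2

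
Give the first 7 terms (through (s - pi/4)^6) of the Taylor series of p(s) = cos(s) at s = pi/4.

-sqrt(2)*(s - pi/4)^6/1440 - sqrt(2)*(s - pi/4)^5/240 + sqrt(2)*(s - pi/4)^4/48 + sqrt(2)*(s - pi/4)^3/12 - sqrt(2)*(s - pi/4)^2/4 - sqrt(2)*(s - pi/4)/2 + sqrt(2)/2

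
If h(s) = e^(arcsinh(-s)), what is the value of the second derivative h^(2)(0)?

Plug the Maclaurin series of the inner function into that of the outer and collect terms.
From the series, [s^2] h = 1/2; multiply by 2! = 2 to get 1.

1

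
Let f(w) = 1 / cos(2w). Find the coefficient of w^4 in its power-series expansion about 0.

10/3

Invert the denominator's series and multiply.
f(0) = 1
f′(0) = 0
f′′(0) = 4
f′′′(0) = 0
f^(4)(0) = 80
Dividing each by k! gives the coefficients c_0, ..., c_4.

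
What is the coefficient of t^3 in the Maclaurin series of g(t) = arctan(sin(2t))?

-4

Let u equal the inner series; expand the outer function in u and truncate.
[t^0] = 0;  [t^1] = 2;  [t^2] = 0;  [t^3] = -4.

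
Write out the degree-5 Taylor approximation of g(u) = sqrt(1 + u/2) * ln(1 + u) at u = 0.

Write out both Maclaurin series and multiply, keeping only the needed powers.
g(0) = 0
g′(0) = 1
g′′(0) = -1/2
g′′′(0) = 17/16
g^(4)(0) = -55/16
g^(5)(0) = 3709/256

3709*u^5/30720 - 55*u^4/384 + 17*u^3/96 - u^2/4 + u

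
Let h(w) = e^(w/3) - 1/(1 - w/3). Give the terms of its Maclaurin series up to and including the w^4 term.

-23*w^4/1944 - 5*w^3/162 - w^2/18

Combine the two series term by term.
h(0) = 0
h′(0) = 0
h′′(0) = -1/9
h′′′(0) = -5/27
h^(4)(0) = -23/81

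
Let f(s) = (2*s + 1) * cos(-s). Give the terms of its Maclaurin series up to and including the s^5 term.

s^5/12 + s^4/24 - s^3 - s^2/2 + 2*s + 1

Distribute the polynomial across the series and collect like powers.
f(0) = 1
f′(0) = 2
f′′(0) = -1
f′′′(0) = -6
f^(4)(0) = 1
f^(5)(0) = 10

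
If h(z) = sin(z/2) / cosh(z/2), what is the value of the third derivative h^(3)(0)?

Divide the numerator series by the denominator series (power-series long division).
The coefficient of z^3 in the expansion is -1/12, so h′′′(0) = 3! * (-1/12) = -1/2.

-1/2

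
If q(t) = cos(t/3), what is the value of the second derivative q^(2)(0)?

-1/9

From the series, [t^2] q = -1/18; multiply by 2! = 2 to get -1/9.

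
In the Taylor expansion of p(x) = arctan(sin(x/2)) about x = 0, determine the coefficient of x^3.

-1/16

Compose series: expand the inner function first, then feed it into the outer expansion.
So c_3 = p′′′(0)/3! = -1/16.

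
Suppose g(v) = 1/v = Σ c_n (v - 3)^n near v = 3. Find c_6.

1/2187

Apply the Taylor formula c_k = f^(k)(a)/k!.
[(v - 3)^0] = 1/3;  [(v - 3)^1] = -1/9;  [(v - 3)^2] = 1/27;  [(v - 3)^3] = -1/81;  [(v - 3)^4] = 1/243;  [(v - 3)^5] = -1/729;  [(v - 3)^6] = 1/2187.
So c_6 = g^(6)(3)/6! = 1/2187.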